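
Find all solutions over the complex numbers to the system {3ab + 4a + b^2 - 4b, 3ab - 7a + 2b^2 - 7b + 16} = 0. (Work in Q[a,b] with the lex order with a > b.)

Compute a lex Gröbner basis by Buchberger's algorithm.
f_1 = 3ab + 4a + b^2 - 4b, LT = ab.
f_2 = 3ab - 7a + 2b^2 - 7b + 16, LT = ab.

S(f_1,f_2): lcm = ab. S = 11/3a - 1/3b^2 + b - 16/3.
  reduce S modulo (f_1, f_2):
  remainder 11/3a - 1/3b^2 + b - 16/3 ≠ 0; add h_3 = 11/3a - 1/3b^2 + b - 16/3 to the basis.

S(f_1,h_3): lcm = ab. S = 4/3a + 1/11b^3 + 2/33b^2 + 4/33b.
  reduce S modulo (f_1, f_2, h_3):
  remainder 1/11b^3 + 2/11b^2 - 8/33b + 64/33 ≠ 0; add h_4 = 1/11b^3 + 2/11b^2 - 8/33b + 64/33 to the basis.

The other S-polynomials (S(f_2,h_3), S(f_1,h_4), S(f_2,h_4), S(h_3,h_4)) all reduce to 0 modulo the current basis, so we have a Gröbner basis.
Inter-reduce: drop elements whose leading term is divisible by another's, tail-reduce, and make monic.
Reduced Gröbner basis: {a - 1/11b^2 + 3/11b - 16/11, b^3 + 2b^2 - 8/3b + 64/3}.

Since the basis is lex-ordered, b^3 + 2b^2 - 8/3b + 64/3 is univariate in b. Its roots are {-4, 1 - sqrt(39)*I/3, 1 + sqrt(39)*I/3}. Back-substituting each root into the other basis elements fixes the other coordinates.
  b = -4: the earlier basis element becomes a - 4 = 0, giving a = 4 — point (4, -4).
  b = 1 - sqrt(39)*I/3: the earlier basis element becomes a - 29/33 - sqrt(39)*I/33 = 0, giving a = 29/33 + sqrt(39)*I/33 — point (29/33 + sqrt(39)*I/33, 1 - sqrt(39)*I/3).
  b = 1 + sqrt(39)*I/3: the earlier basis element becomes a - 29/33 + sqrt(39)*I/33 = 0, giving a = 29/33 - sqrt(39)*I/33 — point (29/33 - sqrt(39)*I/33, 1 + sqrt(39)*I/3).

{(4, -4), (29/33 + sqrt(39)*I/33, 1 - sqrt(39)*I/3), (29/33 - sqrt(39)*I/33, 1 + sqrt(39)*I/3)}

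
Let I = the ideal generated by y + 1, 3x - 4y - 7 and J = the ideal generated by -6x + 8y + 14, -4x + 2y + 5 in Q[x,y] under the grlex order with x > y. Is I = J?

For a fixed monomial order, each ideal has a unique reduced Gröbner basis; comparing bases decides equality.
Buchberger on the first generating set:
f_1 = y + 1, LT = y.
f_2 = 3x - 4y - 7, LT = x.

S(f_1,f_2): leading monomials are coprime, so the S-polynomial reduces to 0 (Buchberger's first criterion).
Every S-polynomial of the final basis reduces to 0, so we have a Gröbner basis.
Inter-reduce: drop elements whose leading term is divisible by another's, tail-reduce, and make monic.
Reduced Gröbner basis: {x - 1, y + 1}.

Buchberger on the second generating set:
h_1 = -6x + 8y + 14, LT = x.
h_2 = -4x + 2y + 5, LT = x.

S(h_1,h_2): lcm = x. S = -\tfrac{5}{6}y - \tfrac{13}{12}.
  leading term y: no divisor's leading term divides it; move -\tfrac{5}{6}y to the remainder.
  leading term 1: no divisor's leading term divides it; move -\tfrac{13}{12} to the remainder.
  remainder -\tfrac{5}{6}y - \tfrac{13}{12} ≠ 0; add k_3 = -\tfrac{5}{6}y - \tfrac{13}{12} to the basis.

S(h_1,k_3): leading monomials are coprime, so the S-polynomial reduces to 0 (Buchberger's first criterion).
S(h_2,k_3): leading monomials are coprime, so the S-polynomial reduces to 0 (Buchberger's first criterion).
Every S-polynomial of the final basis reduces to 0, so we have a Gröbner basis.
Inter-reduce: drop elements whose leading term is divisible by another's, tail-reduce, and make monic.
Reduced Gröbner basis: {x - \tfrac{3}{5}, y + \tfrac{13}{10}}.

The bases are distinct; the ideals are different.

No, the ideals differ.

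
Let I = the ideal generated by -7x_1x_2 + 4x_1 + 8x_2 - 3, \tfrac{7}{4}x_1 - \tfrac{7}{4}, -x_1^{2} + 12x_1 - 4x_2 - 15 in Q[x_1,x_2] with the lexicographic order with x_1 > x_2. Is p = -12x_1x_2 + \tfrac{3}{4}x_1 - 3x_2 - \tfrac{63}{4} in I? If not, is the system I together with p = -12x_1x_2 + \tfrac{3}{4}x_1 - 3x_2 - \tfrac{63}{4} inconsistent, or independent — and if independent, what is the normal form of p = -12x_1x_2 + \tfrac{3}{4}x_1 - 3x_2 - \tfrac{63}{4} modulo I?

-12x_1x_2 + \tfrac{3}{4}x_1 - 3x_2 - \tfrac{63}{4} lies in I (it reduces to 0).

First compute the reduced Gröbner basis of I by Buchberger's algorithm.
f_1 = -7x_1x_2 + 4x_1 + 8x_2 - 3, LT = x_1x_2.
f_2 = \tfrac{7}{4}x_1 - \tfrac{7}{4}, LT = x_1.
f_3 = -x_1^{2} + 12x_1 - 4x_2 - 15, LT = x_1^{2}.

S(f_1,f_2): lcm = x_1x_2. S = -\tfrac{4}{7}x_1 - \tfrac{1}{7}x_2 + \tfrac{3}{7}.
  leading term x_1: subtract (-\tfrac{16}{49})·f_2 from -\tfrac{4}{7}x_1 - \tfrac{1}{7}x_2 + \tfrac{3}{7} → -\tfrac{1}{7}x_2 - \tfrac{1}{7}
  leading term x_2: no divisor's leading term divides it; move -\tfrac{1}{7}x_2 to the remainder.
  leading term 1: no divisor's leading term divides it; move -\tfrac{1}{7} to the remainder.
  remainder -\tfrac{1}{7}x_2 - \tfrac{1}{7} ≠ 0; add h_4 = -\tfrac{1}{7}x_2 - \tfrac{1}{7} to the basis.

S(f_1,f_3): lcm = x_1^{2}x_2. S = -\tfrac{4}{7}x_1^{2} + \tfrac{76}{7}x_1x_2 + \tfrac{3}{7}x_1 - 4x_2^{2} - 15x_2.
  leading term x_1^{2}: subtract (-\tfrac{16}{49}x_1)·f_2 from -\tfrac{4}{7}x_1^{2} + \tfrac{76}{7}x_1x_2 + \tfrac{3}{7}x_1 - 4x_2^{2} - 15x_2 → \tfrac{76}{7}x_1x_2 - \tfrac{1}{7}x_1 - 4x_2^{2} - 15x_2
  leading term x_1x_2: subtract (-\tfrac{76}{49})·f_1 from \tfrac{76}{7}x_1x_2 - \tfrac{1}{7}x_1 - 4x_2^{2} - 15x_2 → \tfrac{297}{49}x_1 - 4x_2^{2} - \tfrac{127}{49}x_2 - \tfrac{228}{49}
  leading term x_1: subtract (\tfrac{1188}{343})·f_2 from \tfrac{297}{49}x_1 - 4x_2^{2} - \tfrac{127}{49}x_2 - \tfrac{228}{49} → -4x_2^{2} - \tfrac{127}{49}x_2 + \tfrac{69}{49}
  leading term x_2^{2}: subtract (28x_2)·h_4 from -4x_2^{2} - \tfrac{127}{49}x_2 + \tfrac{69}{49} → \tfrac{69}{49}x_2 + \tfrac{69}{49}
  leading term x_2: subtract (-\tfrac{69}{7})·h_4 from \tfrac{69}{49}x_2 + \tfrac{69}{49} → 0
  remainder 0.

S(f_2,f_3): lcm = x_1^{2}. S = 11x_1 - 4x_2 - 15.
  leading term x_1: subtract (\tfrac{44}{7})·f_2 from 11x_1 - 4x_2 - 15 → -4x_2 - 4
  leading term x_2: subtract (28)·h_4 from -4x_2 - 4 → 0
  remainder 0.

S(f_1,h_4): lcm = x_1x_2. S = -\tfrac{11}{7}x_1 - \tfrac{8}{7}x_2 + \tfrac{3}{7}.
  leading term x_1: subtract (-\tfrac{44}{49})·f_2 from -\tfrac{11}{7}x_1 - \tfrac{8}{7}x_2 + \tfrac{3}{7} → -\tfrac{8}{7}x_2 - \tfrac{8}{7}
  leading term x_2: subtract (8)·h_4 from -\tfrac{8}{7}x_2 - \tfrac{8}{7} → 0
  remainder 0.

S(f_2,h_4): leading monomials are coprime, so the S-polynomial reduces to 0 (Buchberger's first criterion).
S(f_3,h_4): leading monomials are coprime, so the S-polynomial reduces to 0 (Buchberger's first criterion).
Every S-polynomial of the final basis reduces to 0, so we have a Gröbner basis.
Inter-reduce: drop elements whose leading term is divisible by another's, tail-reduce, and make monic.
Reduced Gröbner basis: {x_1 - 1, x_2 + 1}.
Label its elements g_1 = x_1 - 1, g_2 = x_2 + 1.

Reduce p = -12x_1x_2 + \tfrac{3}{4}x_1 - 3x_2 - \tfrac{63}{4} modulo G:
  leading term x_1x_2: subtract (-12x_2)·g_1 from -12x_1x_2 + \tfrac{3}{4}x_1 - 3x_2 - \tfrac{63}{4} → \tfrac{3}{4}x_1 - 15x_2 - \tfrac{63}{4}
  leading term x_1: subtract (\tfrac{3}{4})·g_1 from \tfrac{3}{4}x_1 - 15x_2 - \tfrac{63}{4} → -15x_2 - 15
  leading term x_2: subtract (-15)·g_2 from -15x_2 - 15 → 0
  normal form = 0.
Since the normal form is 0, p ∈ I.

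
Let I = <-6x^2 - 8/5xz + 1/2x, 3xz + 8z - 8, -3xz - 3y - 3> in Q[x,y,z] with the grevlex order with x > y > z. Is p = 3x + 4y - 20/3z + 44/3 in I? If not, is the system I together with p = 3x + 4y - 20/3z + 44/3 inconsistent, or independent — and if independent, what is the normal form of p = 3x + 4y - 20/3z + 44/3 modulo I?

Adjoining 3x + 4y - 20/3z + 44/3 makes the ideal the whole ring: the system is inconsistent.

First compute the reduced Gröbner basis of I by Buchberger's algorithm.
f_1 = -6x^2 - 8/5xz + 1/2x, LT = x^2.
f_2 = 3xz + 8z - 8, LT = xz.
f_3 = -3xz - 3y - 3, LT = xz.

S(f_1,f_2): lcm = x^2z. S = 4/15xz^2 - 11/4xz + 8/3x.
  leading term xz^2: subtract (4/45z)·f_2 from 4/15xz^2 - 11/4xz + 8/3x → -11/4xz - 32/45z^2 + 8/3x + 32/45z
  leading term xz: subtract (-11/12)·f_2 from -11/4xz - 32/45z^2 + 8/3x + 32/45z → -32/45z^2 + 8/3x + 362/45z - 22/3
  leading term z^2: no divisor's leading term divides it; move -32/45z^2 to the remainder.
  leading term x: no divisor's leading term divides it; move 8/3x to the remainder.
  leading term z: no divisor's leading term divides it; move 362/45z to the remainder.
  leading term 1: no divisor's leading term divides it; move -22/3 to the remainder.
  remainder -32/45z^2 + 8/3x + 362/45z - 22/3 ≠ 0; add h_4 = -32/45z^2 + 8/3x + 362/45z - 22/3 to the basis.

S(f_1,f_3): lcm = x^2z. S = 4/15xz^2 - xy - 1/12xz - x.
  leading term xz^2: subtract (4/45z)·f_2 from 4/15xz^2 - xy - 1/12xz - x → -xy - 1/12xz - 32/45z^2 - x + 32/45z
  leading term xy: no divisor's leading term divides it; move -xy to the remainder.
  leading term xz: subtract (-1/36)·f_2 from -1/12xz - 32/45z^2 - x + 32/45z → -32/45z^2 - x + 14/15z - 2/9
  leading term z^2: subtract (1)·h_4 from -32/45z^2 - x + 14/15z - 2/9 → -11/3x - 64/9z + 64/9
  leading term x: no divisor's leading term divides it; move -11/3x to the remainder.
  leading term z: no divisor's leading term divides it; move -64/9z to the remainder.
  leading term 1: no divisor's leading term divides it; move 64/9 to the remainder.
  remainder -xy - 11/3x - 64/9z + 64/9 ≠ 0; add h_5 = -xy - 11/3x - 64/9z + 64/9 to the basis.

S(f_2,f_3): lcm = xz. S = -y + 8/3z - 11/3.
  leading term y: no divisor's leading term divides it; move -y to the remainder.
  leading term z: no divisor's leading term divides it; move 8/3z to the remainder.
  leading term 1: no divisor's leading term divides it; move -11/3 to the remainder.
  remainder -y + 8/3z - 11/3 ≠ 0; add h_6 = -y + 8/3z - 11/3 to the basis.

The other S-polynomials (S(f_1,h_4), S(f_2,h_4), S(f_3,h_4), S(f_1,h_5), S(f_2,h_5), S(f_3,h_5), S(h_4,h_5), S(f_1,h_6), S(f_2,h_6), S(f_3,h_6), S(h_4,h_6), S(h_5,h_6)) all reduce to 0 modulo the current basis, so we have a Gröbner basis.
Inter-reduce: drop elements whose leading term is divisible by another's, tail-reduce, and make monic.
Reduced Gröbner basis: {x^2 - 1/12x - 32/45z + 32/45, xz + 8/3z - 8/3, z^2 - 15/4x - 181/16z + 165/16, y - 8/3z + 11/3}.
Label its elements g_1 = x^2 - 1/12x - 32/45z + 32/45, g_2 = xz + 8/3z - 8/3, g_3 = z^2 - 15/4x - 181/16z + 165/16, g_4 = y - 8/3z + 11/3.

Reduce p = 3x + 4y - 20/3z + 44/3 modulo G:
  leading term x: no divisor's leading term divides it; move 3x to the remainder.
  leading term y: subtract (4)·g_4 from 4y - 20/3z + 44/3 → 4z
  leading term z: no divisor's leading term divides it; move 4z to the remainder.
  normal form = 3x + 4z.
The normal form is nonzero, so p ∉ I. Since p minus its normal form lies in I, I + (p) = I + (r) where r = 3x + 4z; decide whether this ideal is the whole ring.
Run Buchberger on G together with r (pairs among the g_i already reduce to 0 since G is a Gröbner basis):
g_1 = x^2 - 1/12x - 32/45z + 32/45, LT = x^2.
g_2 = xz + 8/3z - 8/3, LT = xz.
g_3 = z^2 - 15/4x - 181/16z + 165/16, LT = z^2.
g_4 = y - 8/3z + 11/3, LT = y.
r = 3x + 4z, LT = x.

S(g_1,r): lcm = x^2. S = -4/3xz - 1/12x - 32/45z + 32/45.
  leading term xz: subtract (-4/3)·g_2 from -4/3xz - 1/12x - 32/45z + 32/45 → -1/12x + 128/45z - 128/45
  leading term x: subtract (-1/36)·r from -1/12x + 128/45z - 128/45 → 133/45z - 128/45
  leading term z: no divisor's leading term divides it; move 133/45z to the remainder.
  leading term 1: no divisor's leading term divides it; move -128/45 to the remainder.
  remainder 133/45z - 128/45 ≠ 0; add m_6 = 133/45z - 128/45 to the basis.

S(g_2,r): lcm = xz. S = -4/3z^2 + 8/3z - 8/3.
  leading term z^2: subtract (-4/3)·g_3 from -4/3z^2 + 8/3z - 8/3 → -5x - 149/12z + 133/12
  leading term x: subtract (-5/3)·r from -5x - 149/12z + 133/12 → -23/4z + 133/12
  leading term z: subtract (-1035/532)·m_6 from -23/4z + 133/12 → 8857/1596
  leading term 1: no divisor's leading term divides it; move 8857/1596 to the remainder.
  remainder 8857/1596 ≠ 0; add m_7 = 8857/1596 to the basis.

The other S-polynomials (S(g_1,g_2), S(g_1,g_3), S(g_1,g_4), S(g_2,g_3), S(g_2,g_4), S(g_3,g_4), S(g_3,r), S(g_4,r), S(g_1,m_6), S(g_2,m_6), S(g_3,m_6), S(g_4,m_6), S(r,m_6), S(g_1,m_7), S(g_2,m_7), S(g_3,m_7), S(g_4,m_7), S(r,m_7), S(m_6,m_7)) all reduce to 0 modulo the current basis, so we have a Gröbner basis.
Inter-reduce: drop elements whose leading term is divisible by another's, tail-reduce, and make monic.
Reduced Gröbner basis: {1}.
The reduced Gröbner basis of I + (p) is {1}: the ideal is the whole ring, so the enlarged system has no common solution — adjoining p is inconsistent.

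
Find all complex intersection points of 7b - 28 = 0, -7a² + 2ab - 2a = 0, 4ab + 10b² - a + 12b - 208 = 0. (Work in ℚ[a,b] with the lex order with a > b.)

{(0, 4)}

Compute a lex Gröbner basis by Buchberger's algorithm.
f_1 = 7b - 28, LT = b.
f_2 = -7a² + 2ab - 2a, LT = a².
f_3 = 4ab - a + 10b² + 12b - 208, LT = ab.

S(f_1,f_3): lcm = ab. S = -15/4a - 5/2b² - 3b + 52.
  leading term a: no divisor's leading term divides it; move -15/4a to the remainder.
  leading term b²: subtract (-5/14b)·f_1 from -5/2b² - 3b + 52 → -13b + 52
  leading term b: subtract (-13/7)·f_1 from -13b + 52 → 0
  remainder -15/4a ≠ 0; add h_4 = -15/4a to the basis.

The other S-polynomials (S(f_1,f_2), S(f_2,f_3), S(f_1,h_4), S(f_2,h_4), S(f_3,h_4)) all reduce to 0 modulo the current basis, so we have a Gröbner basis.
Inter-reduce: drop elements whose leading term is divisible by another's, tail-reduce, and make monic.
Reduced Gröbner basis: {a, b - 4}.

From the last basis element, b - 4 = 0, so b takes values in {4}. Each choice, substituted upward through the basis, yields the corresponding point(s) of the solution set.
  b = 4: the earlier basis element becomes a = 0, giving a = 0 — point (0, 4).
A lex Gröbner basis triangularizes the system, enabling back-substitution.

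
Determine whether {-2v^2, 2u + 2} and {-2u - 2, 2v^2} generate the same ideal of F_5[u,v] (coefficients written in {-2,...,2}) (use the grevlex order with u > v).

Yes, the ideals are equal.

For a fixed monomial order, each ideal has a unique reduced Gröbner basis; comparing bases decides equality.
Buchberger on the first generating set:
f_1 = -2v^2, LT = v^2.
f_2 = 2u + 2, LT = u.

The S-polynomials (S(f_1,f_2)) all reduce to 0 modulo the current basis, so we have a Gröbner basis.
Inter-reduce: drop elements whose leading term is divisible by another's, tail-reduce, and make monic.
Reduced Gröbner basis: {v^2, u + 1}.

Buchberger on the second generating set:
h_1 = -2u - 2, LT = u.
h_2 = 2v^2, LT = v^2.

The S-polynomials (S(h_1,h_2)) all reduce to 0 modulo the current basis, so we have a Gröbner basis.
Inter-reduce: drop elements whose leading term is divisible by another's, tail-reduce, and make monic.
Reduced Gröbner basis: {v^2, u + 1}.

Same reduced basis, so the two generating sets span the same ideal.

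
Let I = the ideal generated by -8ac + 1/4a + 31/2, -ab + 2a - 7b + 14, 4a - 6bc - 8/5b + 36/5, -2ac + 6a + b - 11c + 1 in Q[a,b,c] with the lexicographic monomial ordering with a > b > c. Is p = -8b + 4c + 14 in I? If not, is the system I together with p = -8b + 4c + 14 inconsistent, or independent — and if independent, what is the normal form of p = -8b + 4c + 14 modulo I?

Adjoining -8b + 4c + 14 makes the ideal the whole ring: the system is inconsistent.

First compute the reduced Gröbner basis of I by Buchberger's algorithm.
f_1 = -8ac + 1/4a + 31/2, LT = ac.
f_2 = -ab + 2a - 7b + 14, LT = ab.
f_3 = 4a - 6bc - 8/5b + 36/5, LT = a.
f_4 = -2ac + 6a + b - 11c + 1, LT = ac.

S(f_1,f_2): lcm = abc. S = -1/32ab + 2ac - 7bc - 31/16b + 14c.
  reduce S modulo (f_1, f_2, f_3, f_4):
  remainder -7bc - 55/32b + 14c + 55/16 ≠ 0; add h_5 = -7bc - 55/32b + 14c + 55/16 to the basis.

S(f_1,f_3): lcm = ac. S = -1/32a + 3/2bc^2 + 2/5bc - 9/5c - 31/16.
  reduce S modulo (f_1, f_2, f_3, f_4, h_5):
  remainder -2201/250880b + 3c^2 - 35/32c - 236919/125440 ≠ 0; add h_6 = -2201/250880b + 3c^2 - 35/32c - 236919/125440 to the basis.

S(f_1,f_4): lcm = ac. S = 95/32a + 1/2b - 11/2c - 23/16.
  reduce S modulo (f_1, f_2, f_3, f_4, h_5, h_6):
  remainder 894285/4402c^2 - 9953507/140864c - 18663613/140864 ≠ 0; add h_7 = 894285/4402c^2 - 9953507/140864c - 18663613/140864 to the basis.

S(f_2,f_4): lcm = abc. S = 3ab - 2ac + 1/2b^2 + 3/2bc + 1/2b - 14c.
  reduce S modulo (f_1, f_2, f_3, f_4, h_5, h_6, h_7):
  remainder 118916493/201569c - 118916493/201569 ≠ 0; add h_8 = 118916493/201569c - 118916493/201569 to the basis.

The other S-polynomials (S(f_2,f_3), S(f_3,f_4), S(f_1,h_5), S(f_2,h_5), S(f_3,h_5), S(f_4,h_5), S(f_1,h_6), S(f_2,h_6), S(f_3,h_6), S(f_4,h_6), S(h_5,h_6), S(f_1,h_7), S(f_2,h_7), S(f_3,h_7), S(f_4,h_7), S(h_5,h_7), S(h_6,h_7), S(f_1,h_8), S(f_2,h_8), S(f_3,h_8), S(f_4,h_8), S(h_5,h_8), S(h_6,h_8), S(h_7,h_8)) all reduce to 0 modulo the current basis, so we have a Gröbner basis.
Inter-reduce: drop elements whose leading term is divisible by another's, tail-reduce, and make monic.
Reduced Gröbner basis: {a - 2, b - 2, c - 1}.
Label its elements g_1 = a - 2, g_2 = b - 2, g_3 = c - 1.

Reduce p = -8b + 4c + 14 modulo G:
  leading term b: subtract (-8)·g_2 from -8b + 4c + 14 → 4c - 2
  leading term c: subtract (4)·g_3 from 4c - 2 → 2
  leading term 1: no divisor's leading term divides it; move 2 to the remainder.
  normal form = 2.
The normal form is nonzero, so p ∉ I. Since p minus its normal form lies in I, I + (p) = I + (r) where r = 2; decide whether this ideal is the whole ring.
Here r = 2 is a nonzero constant, hence a unit: 1 ∈ I + (p), the Gröbner basis of I + (p) is {1}, and the enlarged system has no common solution — adjoining p is inconsistent.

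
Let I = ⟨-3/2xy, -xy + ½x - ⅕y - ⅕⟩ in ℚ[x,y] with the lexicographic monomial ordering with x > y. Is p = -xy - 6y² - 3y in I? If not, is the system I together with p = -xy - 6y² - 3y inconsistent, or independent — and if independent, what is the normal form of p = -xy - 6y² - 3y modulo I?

First compute the reduced Gröbner basis of I by Buchberger's algorithm.
f_1 = -3/2xy, LT = xy.
f_2 = -xy + ½x - ⅕y - ⅕, LT = xy.

S(f_1,f_2): lcm = xy. S = ½x - ⅕y - ⅕.
  leading term x: no divisor's leading term divides it; move ½x to the remainder.
  leading term y: no divisor's leading term divides it; move -⅕y to the remainder.
  leading term 1: no divisor's leading term divides it; move -⅕ to the remainder.
  remainder ½x - ⅕y - ⅕ ≠ 0; add h_3 = ½x - ⅕y - ⅕ to the basis.

S(f_1,h_3): lcm = xy. S = ⅖y² + ⅖y.
  leading term y²: no divisor's leading term divides it; move ⅖y² to the remainder.
  leading term y: no divisor's leading term divides it; move ⅖y to the remainder.
  remainder ⅖y² + ⅖y ≠ 0; add h_4 = ⅖y² + ⅖y to the basis.

S(f_2,h_3): lcm = xy. S = -½x + ⅖y² + ⅗y + ⅕.
  leading term x: subtract (-1)·h_3 from -½x + ⅖y² + ⅗y + ⅕ → ⅖y² + ⅖y
  leading term y²: subtract (1)·h_4 from ⅖y² + ⅖y → 0
  remainder 0.

S(f_1,h_4): lcm = xy². S = -xy.
  leading term xy: subtract (⅔)·f_1 from -xy → 0
  remainder 0.

S(f_2,h_4): lcm = xy². S = -3/2xy + ⅕y² + ⅕y.
  leading term xy: subtract (1)·f_1 from -3/2xy + ⅕y² + ⅕y → ⅕y² + ⅕y
  leading term y²: subtract (½)·h_4 from ⅕y² + ⅕y → 0
  remainder 0.

S(h_3,h_4): leading monomials are coprime, so the S-polynomial reduces to 0 (Buchberger's first criterion).
Every S-polynomial of the final basis reduces to 0, so we have a Gröbner basis.
Inter-reduce: drop elements whose leading term is divisible by another's, tail-reduce, and make monic.
Reduced Gröbner basis: {x - ⅖y - ⅖, y² + y}.
Label its elements g_1 = x - ⅖y - ⅖, g_2 = y² + y.

Reduce p = -xy - 6y² - 3y modulo G:
  leading term xy: subtract (-y)·g_1 from -xy - 6y² - 3y → -32/5y² - 17/5y
  leading term y²: subtract (-32/5)·g_2 from -32/5y² - 17/5y → 3y
  leading term y: no divisor's leading term divides it; move 3y to the remainder.
  normal form = 3y.
The normal form is nonzero, so p ∉ I. Since p minus its normal form lies in I, I + (p) = I + (r) where r = 3y; decide whether this ideal is the whole ring.
Run Buchberger on G together with r (pairs among the g_i already reduce to 0 since G is a Gröbner basis):
g_1 = x - ⅖y - ⅖, LT = x.
g_2 = y² + y, LT = y².
r = 3y, LT = y.

S(g_1,g_2): leading monomials are coprime, so the S-polynomial reduces to 0 (Buchberger's first criterion).
S(g_1,r): leading monomials are coprime, so the S-polynomial reduces to 0 (Buchberger's first criterion).
S(g_2,r): lcm = y². S = y.
  leading term y: subtract (⅓)·r from y → 0
  remainder 0.

Every S-polynomial of the final basis reduces to 0, so we have a Gröbner basis.
Inter-reduce: drop elements whose leading term is divisible by another's, tail-reduce, and make monic.
Reduced Gröbner basis: {x - ⅖, y}.
The reduced Gröbner basis of I + (p) is {x - ⅖, y} ≠ {1}, a proper ideal, so the enlarged system stays consistent: p is independent of I, with normal form 3y.

Ideal membership is decidable via reduction modulo a Gröbner basis.

-xy - 6y² - 3y is independent of I; its normal form modulo I is 3y.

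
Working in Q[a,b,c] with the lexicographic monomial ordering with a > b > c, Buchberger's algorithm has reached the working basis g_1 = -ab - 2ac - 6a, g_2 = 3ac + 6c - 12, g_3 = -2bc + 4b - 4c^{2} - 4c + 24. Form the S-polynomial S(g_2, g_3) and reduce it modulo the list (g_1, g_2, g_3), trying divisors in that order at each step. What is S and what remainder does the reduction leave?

lcm(LM(g_2), LM(g_3)) = abc.
S = (lcm/LT(g_2))·g_2 − (lcm/LT(g_3))·g_3 = 2ab - 2ac^{2} - 2ac + 12a + 2bc - 4b.
Reduce S modulo (g_1, g_2, g_3) in that order:
  leading term ab: subtract (-2)·g_1 from 2ab - 2ac^{2} - 2ac + 12a + 2bc - 4b → -2ac^{2} - 6ac + 2bc - 4b
  leading term ac^{2}: subtract (-\tfrac{2}{3}c)·g_2 from -2ac^{2} - 6ac + 2bc - 4b → -6ac + 2bc - 4b + 4c^{2} - 8c
  leading term ac: subtract (-2)·g_2 from -6ac + 2bc - 4b + 4c^{2} - 8c → 2bc - 4b + 4c^{2} + 4c - 24
  leading term bc: subtract (-1)·g_3 from 2bc - 4b + 4c^{2} + 4c - 24 → 0
The remainder is 0, so this S-polynomial contributes no new basis element.

S(g_2, g_3) = 2ab - 2ac^{2} - 2ac + 12a + 2bc - 4b; remainder on division = 0.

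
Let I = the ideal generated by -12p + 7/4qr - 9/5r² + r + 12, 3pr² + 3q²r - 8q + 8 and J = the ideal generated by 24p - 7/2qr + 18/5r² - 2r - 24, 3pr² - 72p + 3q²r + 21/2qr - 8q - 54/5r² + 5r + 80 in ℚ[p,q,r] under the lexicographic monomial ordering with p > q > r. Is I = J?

No, the ideals differ.

Two ideals are equal iff their reduced Gröbner bases coincide (the reduced basis is unique for a fixed ordering).
Buchberger on the first generating set:
f_1 = -12p + 7/4qr - 9/5r² + r + 12, LT = p.
f_2 = 3pr² + 3q²r - 8q + 8, LT = pr².

S(f_1,f_2): lcm = pr². S = -q²r - 7/48qr³ + 8/3q + 3/20r⁴ - 1/12r³ - r² - 8/3.
  reduce S modulo (f_1, f_2):
  remainder -q²r - 7/48qr³ + 8/3q + 3/20r⁴ - 1/12r³ - r² - 8/3 ≠ 0; add g_3 = -q²r - 7/48qr³ + 8/3q + 3/20r⁴ - 1/12r³ - r² - 8/3 to the basis.

The other S-polynomials (S(f_1,g_3), S(f_2,g_3)) all reduce to 0 modulo the current basis, so we have a Gröbner basis.
Inter-reduce: drop elements whose leading term is divisible by another's, tail-reduce, and make monic.
Reduced Gröbner basis: {p - 7/48qr + 3/20r² - 1/12r - 1, q²r + 7/48qr³ - 8/3q - 3/20r⁴ + 1/12r³ + r² + 8/3}.

Buchberger on the second generating set:
h_1 = 24p - 7/2qr + 18/5r² - 2r - 24, LT = p.
h_2 = 3pr² - 72p + 3q²r + 21/2qr - 8q - 54/5r² + 5r + 80, LT = pr².

S(h_1,h_2): lcm = pr². S = 24p - q²r - 7/48qr³ - 7/2qr + 8/3q + 3/20r⁴ - 1/12r³ + 13/5r² - 5/3r - 80/3.
  reduce S modulo (h_1, h_2):
  remainder -q²r - 7/48qr³ + 8/3q + 3/20r⁴ - 1/12r³ - r² + ⅓r - 8/3 ≠ 0; add k_3 = -q²r - 7/48qr³ + 8/3q + 3/20r⁴ - 1/12r³ - r² + ⅓r - 8/3 to the basis.

The other S-polynomials (S(h_1,k_3), S(h_2,k_3)) all reduce to 0 modulo the current basis, so we have a Gröbner basis.
Inter-reduce: drop elements whose leading term is divisible by another's, tail-reduce, and make monic.
Reduced Gröbner basis: {p - 7/48qr + 3/20r² - 1/12r - 1, q²r + 7/48qr³ - 8/3q - 3/20r⁴ + 1/12r³ + r² - ⅓r + 8/3}.

These differ, so the ideals are not equal.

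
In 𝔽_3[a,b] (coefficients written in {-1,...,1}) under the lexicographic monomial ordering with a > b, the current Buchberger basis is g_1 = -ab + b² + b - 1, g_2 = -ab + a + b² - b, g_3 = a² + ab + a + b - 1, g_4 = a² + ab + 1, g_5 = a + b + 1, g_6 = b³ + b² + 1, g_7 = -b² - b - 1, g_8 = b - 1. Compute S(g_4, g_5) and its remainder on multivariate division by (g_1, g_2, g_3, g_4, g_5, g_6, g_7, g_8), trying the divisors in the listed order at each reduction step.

S(g_4, g_5) = -a + 1; remainder on division = 0.

lcm(LM(g_4), LM(g_5)) = a².
S = (lcm/LT(g_4))·g_4 − (lcm/LT(g_5))·g_5 = -a + 1.
Reduce S modulo (g_1, g_2, g_3, g_4, g_5, g_6, g_7, g_8) in that order:
  leading term a: subtract (-1)·g_5 from -a + 1 → b - 1
  leading term b: subtract (1)·g_8 from b - 1 → 0
The remainder is 0, so this S-polynomial contributes no new basis element.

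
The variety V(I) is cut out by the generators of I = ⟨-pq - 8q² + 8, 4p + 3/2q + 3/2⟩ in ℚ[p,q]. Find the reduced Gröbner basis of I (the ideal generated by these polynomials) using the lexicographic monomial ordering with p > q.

f_1 = -pq - 8q² + 8, LT = pq.
f_2 = 4p + 3/2q + 3/2, LT = p.

S(f_1,f_2): lcm = pq. S = 61/8q² - ⅜q - 8.
  leading term q²: no divisor's leading term divides it; move 61/8q² to the remainder.
  leading term q: no divisor's leading term divides it; move -⅜q to the remainder.
  leading term 1: no divisor's leading term divides it; move -8 to the remainder.
  remainder 61/8q² - ⅜q - 8 ≠ 0; add g_3 = 61/8q² - ⅜q - 8 to the basis.

The other S-polynomials (S(f_1,g_3), S(f_2,g_3)) all reduce to 0 modulo the current basis, so we have a Gröbner basis.
Inter-reduce: drop elements whose leading term is divisible by another's, tail-reduce, and make monic.

G = {p + ⅜q + ⅜, q² - 3/61q - 64/61}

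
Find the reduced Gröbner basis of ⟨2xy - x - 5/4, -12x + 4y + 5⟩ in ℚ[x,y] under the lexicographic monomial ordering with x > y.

G = {x - ⅓y - 5/12, y² + ¾y - 5/2}

f_1 = 2xy - x - 5/4, LT = xy.
f_2 = -12x + 4y + 5, LT = x.

S(f_1,f_2): lcm = xy. S = -½x + ⅓y² + 5/12y - ⅝.
  leading term x: subtract (1/24)·f_2 from -½x + ⅓y² + 5/12y - ⅝ → ⅓y² + ¼y - ⅚
  leading term y²: no divisor's leading term divides it; move ⅓y² to the remainder.
  leading term y: no divisor's leading term divides it; move ¼y to the remainder.
  leading term 1: no divisor's leading term divides it; move -⅚ to the remainder.
  remainder ⅓y² + ¼y - ⅚ ≠ 0; add g_3 = ⅓y² + ¼y - ⅚ to the basis.

The other S-polynomials (S(f_1,g_3), S(f_2,g_3)) all reduce to 0 modulo the current basis, so we have a Gröbner basis.
Inter-reduce: drop elements whose leading term is divisible by another's, tail-reduce, and make monic.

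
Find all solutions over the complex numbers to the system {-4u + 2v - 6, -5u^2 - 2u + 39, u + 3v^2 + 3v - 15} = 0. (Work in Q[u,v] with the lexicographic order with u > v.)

{(-3, -3)}

Compute a lex Gröbner basis by Buchberger's algorithm.
f_1 = -4u + 2v - 6, LT = u.
f_2 = -5u^2 - 2u + 39, LT = u^2.
f_3 = u + 3v^2 + 3v - 15, LT = u.

S(f_1,f_2): lcm = u^2. S = -1/2uv + 11/10u + 39/5.
  reduce S modulo (f_1, f_2, f_3):
  remainder -1/4v^2 + 13/10v + 123/20 ≠ 0; add h_4 = -1/4v^2 + 13/10v + 123/20 to the basis.

S(f_1,f_3): lcm = u. S = -3v^2 - 7/2v + 33/2.
  reduce S modulo (f_1, f_2, f_3, h_4):
  remainder -191/10v - 573/10 ≠ 0; add h_5 = -191/10v - 573/10 to the basis.

The other S-polynomials (S(f_2,f_3), S(f_1,h_4), S(f_2,h_4), S(f_3,h_4), S(f_1,h_5), S(f_2,h_5), S(f_3,h_5), S(h_4,h_5)) all reduce to 0 modulo the current basis, so we have a Gröbner basis.
Inter-reduce: drop elements whose leading term is divisible by another's, tail-reduce, and make monic.
Reduced Gröbner basis: {u + 3, v + 3}.

A lex Gröbner basis eliminates variables successively. Here v + 3 depends only on v, with roots {-3}; lifting each root through the earlier basis elements recovers the full solutions.
  v = -3: the earlier basis element becomes u + 3 = 0, giving u = -3 — point (-3, -3).
This is the nonlinear analogue of row-reducing a linear system.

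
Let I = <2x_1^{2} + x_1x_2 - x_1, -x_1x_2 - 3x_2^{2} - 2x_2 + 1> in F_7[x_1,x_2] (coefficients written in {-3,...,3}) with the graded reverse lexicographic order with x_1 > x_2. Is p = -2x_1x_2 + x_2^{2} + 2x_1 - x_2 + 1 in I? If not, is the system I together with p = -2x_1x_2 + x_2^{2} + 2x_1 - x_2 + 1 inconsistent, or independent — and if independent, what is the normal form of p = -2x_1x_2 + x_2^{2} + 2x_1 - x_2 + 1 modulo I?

First compute the reduced Gröbner basis of I by Buchberger's algorithm.
f_1 = 2x_1^{2} + x_1x_2 - x_1, LT = x_1^{2}.
f_2 = -x_1x_2 - 3x_2^{2} - 2x_2 + 1, LT = x_1x_2.

S(f_1,f_2): lcm = x_1^{2}x_2. S = x_1x_2^{2} + x_1x_2 + x_1.
  reduce S modulo (f_1, f_2):
  remainder -3x_2^{3} + 2x_2^{2} + x_1 - x_2 + 1 ≠ 0; add h_3 = -3x_2^{3} + 2x_2^{2} + x_1 - x_2 + 1 to the basis.

The other S-polynomials (S(f_1,h_3), S(f_2,h_3)) all reduce to 0 modulo the current basis, so we have a Gröbner basis.
Inter-reduce: drop elements whose leading term is divisible by another's, tail-reduce, and make monic.
Reduced Gröbner basis: {x_2^{3} - 3x_2^{2} + 2x_1 - 2x_2 + 2, x_1^{2} + 2x_2^{2} + 3x_1 - x_2 - 3, x_1x_2 + 3x_2^{2} + 2x_2 - 1}.
Label its elements g_1 = x_2^{3} - 3x_2^{2} + 2x_1 - 2x_2 + 2, g_2 = x_1^{2} + 2x_2^{2} + 3x_1 - x_2 - 3, g_3 = x_1x_2 + 3x_2^{2} + 2x_2 - 1.

Reduce p = -2x_1x_2 + x_2^{2} + 2x_1 - x_2 + 1 modulo G:
  leading term x_1x_2: subtract (-2)·g_3 from -2x_1x_2 + x_2^{2} + 2x_1 - x_2 + 1 → 2x_1 + 3x_2 - 1
  leading term x_1: no divisor's leading term divides it; move 2x_1 to the remainder.
  leading term x_2: no divisor's leading term divides it; move 3x_2 to the remainder.
  leading term 1: no divisor's leading term divides it; move -1 to the remainder.
  normal form = 2x_1 + 3x_2 - 1.
The normal form is nonzero, so p ∉ I. Since p minus its normal form lies in I, I + (p) = I + (r) where r = 2x_1 + 3x_2 - 1; decide whether this ideal is the whole ring.
Run Buchberger on G together with r (pairs among the g_i already reduce to 0 since G is a Gröbner basis):
g_1 = x_2^{3} - 3x_2^{2} + 2x_1 - 2x_2 + 2, LT = x_2^{3}.
g_2 = x_1^{2} + 2x_2^{2} + 3x_1 - x_2 - 3, LT = x_1^{2}.
g_3 = x_1x_2 + 3x_2^{2} + 2x_2 - 1, LT = x_1x_2.
r = 2x_1 + 3x_2 - 1, LT = x_1.

S(g_2,r): lcm = x_1^{2}. S = 2x_1x_2 + 2x_2^{2} - x_2 - 3.
  reduce S modulo (g_1, g_2, g_3, r):
  remainder 3x_2^{2} + 2x_2 - 1 ≠ 0; add m_5 = 3x_2^{2} + 2x_2 - 1 to the basis.

S(g_3,r): lcm = x_1x_2. S = -2x_2^{2} - x_2 - 1.
  reduce S modulo (g_1, g_2, g_3, r, m_5):
  remainder -2x_2 + 3 ≠ 0; add m_6 = -2x_2 + 3 to the basis.

The other S-polynomials (S(g_1,g_2), S(g_1,g_3), S(g_1,r), S(g_2,g_3), S(g_1,m_5), S(g_2,m_5), S(g_3,m_5), S(r,m_5), S(g_1,m_6), S(g_2,m_6), S(g_3,m_6), S(r,m_6), S(m_5,m_6)) all reduce to 0 modulo the current basis, so we have a Gröbner basis.
Inter-reduce: drop elements whose leading term is divisible by another's, tail-reduce, and make monic.
Reduced Gröbner basis: {x_1, x_2 + 2}.
The reduced Gröbner basis of I + (p) is {x_1, x_2 + 2} ≠ {1}, a proper ideal, so the enlarged system stays consistent: p is independent of I, with normal form 2x_1 + 3x_2 - 1.

-2x_1x_2 + x_2^{2} + 2x_1 - x_2 + 1 is independent of I; its normal form modulo I is 2x_1 + 3x_2 - 1.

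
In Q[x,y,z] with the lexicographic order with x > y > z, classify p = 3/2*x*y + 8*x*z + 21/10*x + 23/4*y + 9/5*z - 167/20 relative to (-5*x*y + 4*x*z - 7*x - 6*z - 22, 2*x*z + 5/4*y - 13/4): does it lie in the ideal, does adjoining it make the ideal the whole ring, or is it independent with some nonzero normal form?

3/2*x*y + 8*x*z + 21/10*x + 23/4*y + 9/5*z - 167/20 lies in I (it reduces to 0).

First compute the reduced Gröbner basis of I by Buchberger's algorithm.
f_1 = -5*x*y + 4*x*z - 7*x - 6*z - 22, LT = x*y.
f_2 = 2*x*z + 5/4*y - 13/4, LT = x*z.

S(f_1,f_2): lcm = x*y*z. S = -4/5*x*z**2 + 7/5*x*z - 5/8*y**2 + 13/8*y + 6/5*z**2 + 22/5*z.
  leading term x*z**2: subtract (-2/5*z)·f_2 from -4/5*x*z**2 + 7/5*x*z - 5/8*y**2 + 13/8*y + 6/5*z**2 + 22/5*z → 7/5*x*z - 5/8*y**2 + 1/2*y*z + 13/8*y + 6/5*z**2 + 31/10*z
  leading term x*z: subtract (7/10)·f_2 from 7/5*x*z - 5/8*y**2 + 1/2*y*z + 13/8*y + 6/5*z**2 + 31/10*z → -5/8*y**2 + 1/2*y*z + 3/4*y + 6/5*z**2 + 31/10*z + 91/40
  leading term y**2: no divisor's leading term divides it; move -5/8*y**2 to the remainder.
  leading term y*z: no divisor's leading term divides it; move 1/2*y*z to the remainder.
  leading term y: no divisor's leading term divides it; move 3/4*y to the remainder.
  leading term z**2: no divisor's leading term divides it; move 6/5*z**2 to the remainder.
  leading term z: no divisor's leading term divides it; move 31/10*z to the remainder.
  leading term 1: no divisor's leading term divides it; move 91/40 to the remainder.
  remainder -5/8*y**2 + 1/2*y*z + 3/4*y + 6/5*z**2 + 31/10*z + 91/40 ≠ 0; add h_3 = -5/8*y**2 + 1/2*y*z + 3/4*y + 6/5*z**2 + 31/10*z + 91/40 to the basis.

The other S-polynomials (S(f_1,h_3), S(f_2,h_3)) all reduce to 0 modulo the current basis, so we have a Gröbner basis.
Inter-reduce: drop elements whose leading term is divisible by another's, tail-reduce, and make monic.
Reduced Gröbner basis: {x*y + 7/5*x + 1/2*y + 6/5*z + 31/10, x*z + 5/8*y - 13/8, y**2 - 4/5*y*z - 6/5*y - 48/25*z**2 - 124/25*z - 91/25}.
Label its elements g_1 = x*y + 7/5*x + 1/2*y + 6/5*z + 31/10, g_2 = x*z + 5/8*y - 13/8, g_3 = y**2 - 4/5*y*z - 6/5*y - 48/25*z**2 - 124/25*z - 91/25.

Reduce p = 3/2*x*y + 8*x*z + 21/10*x + 23/4*y + 9/5*z - 167/20 modulo G:
  leading term x*y: subtract (3/2)·g_1 from 3/2*x*y + 8*x*z + 21/10*x + 23/4*y + 9/5*z - 167/20 → 8*x*z + 5*y - 13
  leading term x*z: subtract (8)·g_2 from 8*x*z + 5*y - 13 → 0
  normal form = 0.
Since the normal form is 0, p ∈ I.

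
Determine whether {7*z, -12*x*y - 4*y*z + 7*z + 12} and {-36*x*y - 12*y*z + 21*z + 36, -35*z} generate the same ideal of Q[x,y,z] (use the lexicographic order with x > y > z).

Equality of ideals is decidable: compute both reduced Gröbner bases (unique for the ordering) and check whether they agree.
Buchberger on the first generating set:
f_1 = 7*z, LT = z.
f_2 = -12*x*y - 4*y*z + 7*z + 12, LT = x*y.

The S-polynomials (S(f_1,f_2)) all reduce to 0 modulo the current basis, so we have a Gröbner basis.
Inter-reduce: drop elements whose leading term is divisible by another's, tail-reduce, and make monic.
Reduced Gröbner basis: {x*y - 1, z}.

Buchberger on the second generating set:
h_1 = -36*x*y - 12*y*z + 21*z + 36, LT = x*y.
h_2 = -35*z, LT = z.

The S-polynomials (S(h_1,h_2)) all reduce to 0 modulo the current basis, so we have a Gröbner basis.
Inter-reduce: drop elements whose leading term is divisible by another's, tail-reduce, and make monic.
Reduced Gröbner basis: {x*y - 1, z}.

The two bases agree; hence the ideals are identical.

Yes, the ideals are equal.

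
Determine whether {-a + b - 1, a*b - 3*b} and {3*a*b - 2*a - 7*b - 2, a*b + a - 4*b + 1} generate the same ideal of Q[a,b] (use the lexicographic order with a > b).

Yes, the ideals are equal.

Since reduced Gröbner bases are canonical representatives of ideals under a given ordering, it suffices to compute and compare them.
Buchberger on the first generating set:
f_1 = -a + b - 1, LT = a.
f_2 = a*b - 3*b, LT = a*b.

S(f_1,f_2): lcm = a*b. S = -b**2 + 4*b.
  leading term b**2: no divisor's leading term divides it; move -b**2 to the remainder.
  leading term b: no divisor's leading term divides it; move 4*b to the remainder.
  remainder -b**2 + 4*b ≠ 0; add g_3 = -b**2 + 4*b to the basis.

The other S-polynomials (S(f_1,g_3), S(f_2,g_3)) all reduce to 0 modulo the current basis, so we have a Gröbner basis.
Inter-reduce: drop elements whose leading term is divisible by another's, tail-reduce, and make monic.
Reduced Gröbner basis: {a - b + 1, b**2 - 4*b}.

Buchberger on the second generating set:
h_1 = 3*a*b - 2*a - 7*b - 2, LT = a*b.
h_2 = a*b + a - 4*b + 1, LT = a*b.

S(h_1,h_2): lcm = a*b. S = -5/3*a + 5/3*b - 5/3.
  leading term a: no divisor's leading term divides it; move -5/3*a to the remainder.
  leading term b: no divisor's leading term divides it; move 5/3*b to the remainder.
  leading term 1: no divisor's leading term divides it; move -5/3 to the remainder.
  remainder -5/3*a + 5/3*b - 5/3 ≠ 0; add k_3 = -5/3*a + 5/3*b - 5/3 to the basis.

S(h_1,k_3): lcm = a*b. S = -2/3*a + b**2 - 10/3*b - 2/3.
  leading term a: subtract (2/5)·k_3 from -2/3*a + b**2 - 10/3*b - 2/3 → b**2 - 4*b
  leading term b**2: no divisor's leading term divides it; move b**2 to the remainder.
  leading term b: no divisor's leading term divides it; move -4*b to the remainder.
  remainder b**2 - 4*b ≠ 0; add k_4 = b**2 - 4*b to the basis.

The other S-polynomials (S(h_2,k_3), S(h_1,k_4), S(h_2,k_4), S(k_3,k_4)) all reduce to 0 modulo the current basis, so we have a Gröbner basis.
Inter-reduce: drop elements whose leading term is divisible by another's, tail-reduce, and make monic.
Reduced Gröbner basis: {a - b + 1, b**2 - 4*b}.

Same reduced basis, so the two generating sets span the same ideal.
The same test decides containment: I ⊆ J iff every generator of I reduces to 0 modulo a Gröbner basis of J.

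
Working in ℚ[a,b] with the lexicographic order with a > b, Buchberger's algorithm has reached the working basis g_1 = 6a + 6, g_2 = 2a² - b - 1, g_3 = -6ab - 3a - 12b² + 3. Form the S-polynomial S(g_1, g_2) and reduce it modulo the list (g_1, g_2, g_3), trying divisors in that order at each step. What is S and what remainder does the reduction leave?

lcm(LM(g_1), LM(g_2)) = a².
S = (lcm/LT(g_1))·g_1 − (lcm/LT(g_2))·g_2 = a + ½b + ½.
Reduce S modulo (g_1, g_2, g_3) in that order:
  leading term a: subtract (⅙)·g_1 from a + ½b + ½ → ½b - ½
  leading term b: no divisor's leading term divides it; move ½b to the remainder.
  leading term 1: no divisor's leading term divides it; move -½ to the remainder.
The remainder ½b - ½ is nonzero, so it would be added as the next basis element.
An S-polynomial is built so that the two leading terms cancel; whether anything survives reduction is exactly the Gröbner-basis criterion.

S(g_1, g_2) = a + ½b + ½; remainder on division = ½b - ½.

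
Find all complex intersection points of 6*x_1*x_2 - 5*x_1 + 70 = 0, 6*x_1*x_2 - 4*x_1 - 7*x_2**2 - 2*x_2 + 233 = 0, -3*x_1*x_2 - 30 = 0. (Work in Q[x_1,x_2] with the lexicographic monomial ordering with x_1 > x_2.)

{(2, -5)}

Compute a lex Gröbner basis by Buchberger's algorithm.
f_1 = 6*x_1*x_2 - 5*x_1 + 70, LT = x_1*x_2.
f_2 = 6*x_1*x_2 - 4*x_1 - 7*x_2**2 - 2*x_2 + 233, LT = x_1*x_2.
f_3 = -3*x_1*x_2 - 30, LT = x_1*x_2.

S(f_1,f_2): lcm = x_1*x_2. S = -1/6*x_1 + 7/6*x_2**2 + 1/3*x_2 - 163/6.
  leading term x_1: no divisor's leading term divides it; move -1/6*x_1 to the remainder.
  leading term x_2**2: no divisor's leading term divides it; move 7/6*x_2**2 to the remainder.
  leading term x_2: no divisor's leading term divides it; move 1/3*x_2 to the remainder.
  leading term 1: no divisor's leading term divides it; move -163/6 to the remainder.
  remainder -1/6*x_1 + 7/6*x_2**2 + 1/3*x_2 - 163/6 ≠ 0; add h_4 = -1/6*x_1 + 7/6*x_2**2 + 1/3*x_2 - 163/6 to the basis.

S(f_1,f_3): lcm = x_1*x_2. S = -5/6*x_1 + 5/3.
  leading term x_1: subtract (5)·h_4 from -5/6*x_1 + 5/3 → -35/6*x_2**2 - 5/3*x_2 + 275/2
  leading term x_2**2: no divisor's leading term divides it; move -35/6*x_2**2 to the remainder.
  leading term x_2: no divisor's leading term divides it; move -5/3*x_2 to the remainder.
  leading term 1: no divisor's leading term divides it; move 275/2 to the remainder.
  remainder -35/6*x_2**2 - 5/3*x_2 + 275/2 ≠ 0; add h_5 = -35/6*x_2**2 - 5/3*x_2 + 275/2 to the basis.

S(f_1,h_4): lcm = x_1*x_2. S = -5/6*x_1 + 7*x_2**3 + 2*x_2**2 - 163*x_2 + 35/3.
  leading term x_1: subtract (5)·h_4 from -5/6*x_1 + 7*x_2**3 + 2*x_2**2 - 163*x_2 + 35/3 → 7*x_2**3 - 23/6*x_2**2 - 494/3*x_2 + 295/2
  leading term x_2**3: subtract (-6/5*x_2)·h_5 from 7*x_2**3 - 23/6*x_2**2 - 494/3*x_2 + 295/2 → -35/6*x_2**2 + 1/3*x_2 + 295/2
  leading term x_2**2: subtract (1)·h_5 from -35/6*x_2**2 + 1/3*x_2 + 295/2 → 2*x_2 + 10
  leading term x_2: no divisor's leading term divides it; move 2*x_2 to the remainder.
  leading term 1: no divisor's leading term divides it; move 10 to the remainder.
  remainder 2*x_2 + 10 ≠ 0; add h_6 = 2*x_2 + 10 to the basis.

The other S-polynomials (S(f_2,f_3), S(f_2,h_4), S(f_3,h_4), S(f_1,h_5), S(f_2,h_5), S(f_3,h_5), S(h_4,h_5), S(f_1,h_6), S(f_2,h_6), S(f_3,h_6), S(h_4,h_6), S(h_5,h_6)) all reduce to 0 modulo the current basis, so we have a Gröbner basis.
Inter-reduce: drop elements whose leading term is divisible by another's, tail-reduce, and make monic.
Reduced Gröbner basis: {x_1 - 2, x_2 + 5}.

Elimination: the polynomial x_2 + 5 lies in the elimination ideal for x_2, so x_2 ∈ {-5}. For each such x_2, the remaining basis elements (now univariate) give the rest of the solution.
  x_2 = -5: the earlier basis element becomes x_1 - 2 = 0, giving x_1 = 2 — point (2, -5).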